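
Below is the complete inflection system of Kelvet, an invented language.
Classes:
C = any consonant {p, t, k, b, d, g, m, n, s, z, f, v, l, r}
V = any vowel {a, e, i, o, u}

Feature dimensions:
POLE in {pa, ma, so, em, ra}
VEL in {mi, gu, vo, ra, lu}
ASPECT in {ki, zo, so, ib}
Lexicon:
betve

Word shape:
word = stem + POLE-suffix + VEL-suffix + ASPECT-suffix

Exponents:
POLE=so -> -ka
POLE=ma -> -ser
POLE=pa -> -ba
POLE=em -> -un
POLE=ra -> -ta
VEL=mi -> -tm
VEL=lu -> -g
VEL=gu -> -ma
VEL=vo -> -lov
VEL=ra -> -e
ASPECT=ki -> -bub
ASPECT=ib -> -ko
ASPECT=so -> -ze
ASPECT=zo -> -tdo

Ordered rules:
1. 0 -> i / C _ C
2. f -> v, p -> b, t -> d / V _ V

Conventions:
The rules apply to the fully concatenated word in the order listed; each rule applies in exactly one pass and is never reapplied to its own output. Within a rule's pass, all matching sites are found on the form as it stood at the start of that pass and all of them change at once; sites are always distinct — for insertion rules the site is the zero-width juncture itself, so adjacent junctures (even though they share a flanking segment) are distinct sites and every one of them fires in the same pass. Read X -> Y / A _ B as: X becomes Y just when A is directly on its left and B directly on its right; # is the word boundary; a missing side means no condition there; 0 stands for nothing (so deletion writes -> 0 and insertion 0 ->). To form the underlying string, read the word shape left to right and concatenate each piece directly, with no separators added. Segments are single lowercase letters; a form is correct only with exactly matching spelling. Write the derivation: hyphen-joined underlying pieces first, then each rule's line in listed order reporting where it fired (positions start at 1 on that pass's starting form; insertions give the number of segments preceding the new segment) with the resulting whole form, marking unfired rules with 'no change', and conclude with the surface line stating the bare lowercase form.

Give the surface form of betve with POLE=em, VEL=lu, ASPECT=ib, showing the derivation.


underlying: betve-un-g-ko
1. 0 -> i / C _ C: inserts after position(s) 3, 7, 8: betiveunigiko
2. f -> v, p -> b, t -> d / V _ V: fires at position(s) 3: bediveunigiko
surface: bediveunigiko


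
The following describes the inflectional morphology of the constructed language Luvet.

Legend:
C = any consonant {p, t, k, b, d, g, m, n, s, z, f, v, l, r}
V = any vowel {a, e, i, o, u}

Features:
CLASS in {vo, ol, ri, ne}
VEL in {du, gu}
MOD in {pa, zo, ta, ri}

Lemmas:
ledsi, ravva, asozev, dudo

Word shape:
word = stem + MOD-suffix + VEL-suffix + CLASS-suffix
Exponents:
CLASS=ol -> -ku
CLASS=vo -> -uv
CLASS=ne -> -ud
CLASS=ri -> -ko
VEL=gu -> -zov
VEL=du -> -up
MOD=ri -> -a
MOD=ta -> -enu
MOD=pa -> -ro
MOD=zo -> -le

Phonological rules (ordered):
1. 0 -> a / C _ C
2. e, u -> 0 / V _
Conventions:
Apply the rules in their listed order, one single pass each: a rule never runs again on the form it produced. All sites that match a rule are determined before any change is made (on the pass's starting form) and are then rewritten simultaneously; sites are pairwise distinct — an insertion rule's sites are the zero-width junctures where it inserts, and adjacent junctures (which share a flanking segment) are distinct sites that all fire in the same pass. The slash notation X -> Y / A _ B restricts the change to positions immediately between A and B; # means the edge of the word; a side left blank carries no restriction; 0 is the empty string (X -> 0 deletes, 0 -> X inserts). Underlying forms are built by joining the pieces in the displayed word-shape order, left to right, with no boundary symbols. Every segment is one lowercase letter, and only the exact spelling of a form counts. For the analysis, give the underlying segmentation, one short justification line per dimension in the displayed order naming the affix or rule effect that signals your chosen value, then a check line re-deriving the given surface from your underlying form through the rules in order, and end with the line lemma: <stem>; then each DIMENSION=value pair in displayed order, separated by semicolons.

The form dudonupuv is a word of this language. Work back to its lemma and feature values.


underlying: dudo-enu-up-uv
CLASS=vo - signalled by the affix -uv
VEL=du - signalled by the affix -up
MOD=ta - signalled by the affix -enu
check: dudoenuupuv -> dudoenuupuv -> dudonupuv
lemma: dudo; CLASS=vo; VEL=du; MOD=ta


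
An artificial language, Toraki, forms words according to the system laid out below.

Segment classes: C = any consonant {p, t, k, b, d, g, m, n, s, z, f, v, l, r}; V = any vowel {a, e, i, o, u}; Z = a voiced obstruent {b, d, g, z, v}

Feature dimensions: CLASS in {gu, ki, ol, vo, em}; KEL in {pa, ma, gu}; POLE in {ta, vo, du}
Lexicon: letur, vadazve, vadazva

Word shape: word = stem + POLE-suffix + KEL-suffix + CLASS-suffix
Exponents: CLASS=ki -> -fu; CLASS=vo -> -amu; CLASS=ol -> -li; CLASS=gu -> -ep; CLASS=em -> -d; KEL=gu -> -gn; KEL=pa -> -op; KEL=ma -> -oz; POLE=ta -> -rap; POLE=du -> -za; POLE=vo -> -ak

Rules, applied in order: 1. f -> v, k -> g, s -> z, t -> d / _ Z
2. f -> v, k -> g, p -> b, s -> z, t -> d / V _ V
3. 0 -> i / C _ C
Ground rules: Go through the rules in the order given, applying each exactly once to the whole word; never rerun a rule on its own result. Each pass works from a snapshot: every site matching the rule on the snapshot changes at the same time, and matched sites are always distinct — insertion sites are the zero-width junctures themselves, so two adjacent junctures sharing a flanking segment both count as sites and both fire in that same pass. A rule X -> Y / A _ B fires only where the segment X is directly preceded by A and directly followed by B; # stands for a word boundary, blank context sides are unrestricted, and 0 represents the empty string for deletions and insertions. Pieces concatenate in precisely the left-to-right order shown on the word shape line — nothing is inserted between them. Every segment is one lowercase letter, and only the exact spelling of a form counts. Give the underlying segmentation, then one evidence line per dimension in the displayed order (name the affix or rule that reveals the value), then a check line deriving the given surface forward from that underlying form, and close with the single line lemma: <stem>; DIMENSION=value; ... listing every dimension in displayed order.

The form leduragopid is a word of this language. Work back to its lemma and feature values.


underlying: letur-ak-op-d
CLASS=em - signalled by the affix -d
KEL=pa - signalled by the affix -op
POLE=vo - signalled by the affix -ak
check: leturakopd -> leturakopd -> leduragopd -> leduragopid
lemma: letur; CLASS=em; KEL=pa; POLE=vo


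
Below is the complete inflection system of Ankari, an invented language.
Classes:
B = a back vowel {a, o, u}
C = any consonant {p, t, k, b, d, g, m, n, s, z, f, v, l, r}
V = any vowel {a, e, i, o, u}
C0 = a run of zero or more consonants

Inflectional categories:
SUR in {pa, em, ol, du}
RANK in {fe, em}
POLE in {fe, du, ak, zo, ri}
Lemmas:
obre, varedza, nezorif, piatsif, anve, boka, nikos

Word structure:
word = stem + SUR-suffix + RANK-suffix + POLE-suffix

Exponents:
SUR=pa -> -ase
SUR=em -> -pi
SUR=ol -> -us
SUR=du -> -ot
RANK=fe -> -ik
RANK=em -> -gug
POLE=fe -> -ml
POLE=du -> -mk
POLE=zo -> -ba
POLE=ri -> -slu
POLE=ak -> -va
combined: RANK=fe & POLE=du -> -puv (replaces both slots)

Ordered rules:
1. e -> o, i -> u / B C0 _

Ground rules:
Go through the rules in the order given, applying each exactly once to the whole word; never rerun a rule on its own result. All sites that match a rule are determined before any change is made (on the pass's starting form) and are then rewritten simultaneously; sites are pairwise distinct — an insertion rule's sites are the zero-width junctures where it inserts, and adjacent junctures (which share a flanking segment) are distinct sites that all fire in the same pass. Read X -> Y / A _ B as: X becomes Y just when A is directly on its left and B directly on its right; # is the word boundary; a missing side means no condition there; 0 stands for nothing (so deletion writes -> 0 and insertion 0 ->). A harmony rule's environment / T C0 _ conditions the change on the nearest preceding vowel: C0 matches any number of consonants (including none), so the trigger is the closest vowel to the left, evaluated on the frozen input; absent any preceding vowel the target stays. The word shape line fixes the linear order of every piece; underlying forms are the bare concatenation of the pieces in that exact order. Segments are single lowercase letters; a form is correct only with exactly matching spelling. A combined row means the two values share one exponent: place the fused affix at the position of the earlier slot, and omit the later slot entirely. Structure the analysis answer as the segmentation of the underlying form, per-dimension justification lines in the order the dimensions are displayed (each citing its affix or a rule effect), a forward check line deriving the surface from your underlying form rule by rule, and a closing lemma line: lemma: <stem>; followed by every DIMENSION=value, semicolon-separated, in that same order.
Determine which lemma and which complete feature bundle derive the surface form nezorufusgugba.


underlying: nezorif-us-gug-ba
SUR=ol - signalled by the affix -us
RANK=em - signalled by the affix -gug
POLE=zo - signalled by the affix -ba
check: nezorifusgugba -> nezorufusgugba
lemma: nezorif; SUR=ol; RANK=em; POLE=zo


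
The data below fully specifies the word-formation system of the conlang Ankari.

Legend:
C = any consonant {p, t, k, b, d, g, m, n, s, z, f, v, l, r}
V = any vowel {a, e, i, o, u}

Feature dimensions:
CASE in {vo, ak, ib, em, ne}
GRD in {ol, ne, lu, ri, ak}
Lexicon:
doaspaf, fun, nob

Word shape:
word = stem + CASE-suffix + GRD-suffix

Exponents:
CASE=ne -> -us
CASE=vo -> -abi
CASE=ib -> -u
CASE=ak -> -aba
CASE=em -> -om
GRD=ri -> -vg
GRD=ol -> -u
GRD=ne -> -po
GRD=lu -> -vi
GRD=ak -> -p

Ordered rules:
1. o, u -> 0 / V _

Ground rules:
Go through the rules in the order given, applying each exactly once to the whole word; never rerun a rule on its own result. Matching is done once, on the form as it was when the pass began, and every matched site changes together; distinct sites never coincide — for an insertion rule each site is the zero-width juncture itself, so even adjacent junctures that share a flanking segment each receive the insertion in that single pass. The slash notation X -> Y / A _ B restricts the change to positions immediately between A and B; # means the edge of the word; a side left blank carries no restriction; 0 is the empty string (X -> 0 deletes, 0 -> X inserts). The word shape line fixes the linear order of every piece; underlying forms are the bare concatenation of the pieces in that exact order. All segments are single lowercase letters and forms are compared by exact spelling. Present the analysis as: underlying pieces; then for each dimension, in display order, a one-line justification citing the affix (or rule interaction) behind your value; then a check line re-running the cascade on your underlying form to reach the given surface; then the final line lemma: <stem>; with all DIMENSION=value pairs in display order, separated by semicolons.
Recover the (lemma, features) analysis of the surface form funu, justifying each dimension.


underlying: fun-u-u
CASE=ib - signalled by the affix -u
GRD=ol - signalled by the affix -u
check: funuu -> funu
lemma: fun; CASE=ib; GRD=ol


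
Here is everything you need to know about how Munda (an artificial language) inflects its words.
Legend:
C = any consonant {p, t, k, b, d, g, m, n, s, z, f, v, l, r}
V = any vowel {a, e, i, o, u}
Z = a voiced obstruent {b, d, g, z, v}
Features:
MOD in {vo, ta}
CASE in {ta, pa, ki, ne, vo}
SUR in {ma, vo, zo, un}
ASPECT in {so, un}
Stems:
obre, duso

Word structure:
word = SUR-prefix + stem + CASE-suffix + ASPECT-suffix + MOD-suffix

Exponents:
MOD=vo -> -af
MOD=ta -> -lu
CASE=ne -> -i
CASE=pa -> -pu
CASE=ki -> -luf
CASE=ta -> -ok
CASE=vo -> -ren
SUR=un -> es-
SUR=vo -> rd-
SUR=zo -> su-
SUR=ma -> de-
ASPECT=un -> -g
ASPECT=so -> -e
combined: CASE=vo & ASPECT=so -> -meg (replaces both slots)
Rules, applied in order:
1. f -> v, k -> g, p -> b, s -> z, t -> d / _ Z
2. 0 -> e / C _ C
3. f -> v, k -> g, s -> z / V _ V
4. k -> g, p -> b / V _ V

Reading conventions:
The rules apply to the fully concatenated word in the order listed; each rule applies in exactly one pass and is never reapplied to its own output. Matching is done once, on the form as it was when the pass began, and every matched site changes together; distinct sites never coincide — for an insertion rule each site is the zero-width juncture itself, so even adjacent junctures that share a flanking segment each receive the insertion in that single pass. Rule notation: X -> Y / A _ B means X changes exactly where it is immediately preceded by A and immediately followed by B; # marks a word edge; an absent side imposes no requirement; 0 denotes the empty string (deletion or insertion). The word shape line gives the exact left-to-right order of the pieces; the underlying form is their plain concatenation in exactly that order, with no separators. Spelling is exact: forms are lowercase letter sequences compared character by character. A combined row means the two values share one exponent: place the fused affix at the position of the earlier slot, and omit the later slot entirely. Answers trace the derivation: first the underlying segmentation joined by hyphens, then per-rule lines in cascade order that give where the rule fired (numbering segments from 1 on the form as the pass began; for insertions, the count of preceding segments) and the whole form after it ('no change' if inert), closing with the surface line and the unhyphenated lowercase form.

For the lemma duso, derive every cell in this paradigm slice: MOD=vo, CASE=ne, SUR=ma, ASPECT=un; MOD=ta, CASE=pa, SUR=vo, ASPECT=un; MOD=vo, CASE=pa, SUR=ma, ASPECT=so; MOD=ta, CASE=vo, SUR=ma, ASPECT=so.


cell MOD=vo, CASE=ne, SUR=ma, ASPECT=un:
underlying: de-duso-i-g-af
1. f -> v, k -> g, p -> b, s -> z, t -> d / _ Z: no change
2. 0 -> e / C _ C: no change
3. f -> v, k -> g, s -> z / V _ V: fires at position(s) 5: deduzoigaf
4. k -> g, p -> b / V _ V: no change
surface: deduzoigaf

cell MOD=ta, CASE=pa, SUR=vo, ASPECT=un:
underlying: rd-duso-pu-g-lu
1. f -> v, k -> g, p -> b, s -> z, t -> d / _ Z: no change
2. 0 -> e / C _ C: inserts after position(s) 1, 2, 9: rededusopugelu
3. f -> v, k -> g, s -> z / V _ V: fires at position(s) 7: rededuzopugelu
4. k -> g, p -> b / V _ V: fires at position(s) 9: rededuzobugelu
surface: rededuzobugelu

cell MOD=vo, CASE=pa, SUR=ma, ASPECT=so:
underlying: de-duso-pu-e-af
1. f -> v, k -> g, p -> b, s -> z, t -> d / _ Z: no change
2. 0 -> e / C _ C: no change
3. f -> v, k -> g, s -> z / V _ V: fires at position(s) 5: deduzopueaf
4. k -> g, p -> b / V _ V: fires at position(s) 7: deduzobueaf
surface: deduzobueaf

cell MOD=ta, CASE=vo, SUR=ma, ASPECT=so:
underlying: de-duso-meg-lu
1. f -> v, k -> g, p -> b, s -> z, t -> d / _ Z: no change
2. 0 -> e / C _ C: inserts after position(s) 9: dedusomegelu
3. f -> v, k -> g, s -> z / V _ V: fires at position(s) 5: deduzomegelu
4. k -> g, p -> b / V _ V: no change
surface: deduzomegelu


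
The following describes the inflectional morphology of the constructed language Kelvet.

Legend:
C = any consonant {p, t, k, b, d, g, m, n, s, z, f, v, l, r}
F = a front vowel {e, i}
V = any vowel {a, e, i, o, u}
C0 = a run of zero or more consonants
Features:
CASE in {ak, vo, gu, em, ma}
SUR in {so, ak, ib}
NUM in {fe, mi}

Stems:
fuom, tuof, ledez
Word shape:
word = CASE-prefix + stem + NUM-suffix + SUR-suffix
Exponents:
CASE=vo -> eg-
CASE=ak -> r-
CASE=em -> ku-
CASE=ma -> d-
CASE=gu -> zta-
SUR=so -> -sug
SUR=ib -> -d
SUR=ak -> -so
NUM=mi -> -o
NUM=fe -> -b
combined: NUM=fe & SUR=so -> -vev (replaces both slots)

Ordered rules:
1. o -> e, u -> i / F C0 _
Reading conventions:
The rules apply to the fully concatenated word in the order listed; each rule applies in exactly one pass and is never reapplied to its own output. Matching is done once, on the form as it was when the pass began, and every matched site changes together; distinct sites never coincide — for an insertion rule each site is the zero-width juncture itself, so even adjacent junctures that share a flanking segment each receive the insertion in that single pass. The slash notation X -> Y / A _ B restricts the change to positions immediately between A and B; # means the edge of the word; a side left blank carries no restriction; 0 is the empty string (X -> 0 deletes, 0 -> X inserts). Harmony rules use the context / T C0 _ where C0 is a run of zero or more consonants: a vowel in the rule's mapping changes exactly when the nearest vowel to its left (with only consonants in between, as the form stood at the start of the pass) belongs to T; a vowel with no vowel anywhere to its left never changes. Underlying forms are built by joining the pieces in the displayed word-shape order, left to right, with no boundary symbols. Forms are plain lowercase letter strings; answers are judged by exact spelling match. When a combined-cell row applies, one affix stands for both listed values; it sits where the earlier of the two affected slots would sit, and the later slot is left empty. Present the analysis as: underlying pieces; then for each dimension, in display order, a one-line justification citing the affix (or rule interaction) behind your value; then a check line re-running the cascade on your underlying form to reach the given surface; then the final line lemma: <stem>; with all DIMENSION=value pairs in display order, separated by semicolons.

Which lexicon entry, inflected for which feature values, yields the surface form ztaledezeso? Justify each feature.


underlying: zta-ledez-o-so
CASE=gu - signalled by the affix zta-
SUR=ak - signalled by the affix -so
NUM=mi - signalled by the affix -o
check: ztaledezoso -> ztaledezeso
lemma: ledez; CASE=gu; SUR=ak; NUM=mi


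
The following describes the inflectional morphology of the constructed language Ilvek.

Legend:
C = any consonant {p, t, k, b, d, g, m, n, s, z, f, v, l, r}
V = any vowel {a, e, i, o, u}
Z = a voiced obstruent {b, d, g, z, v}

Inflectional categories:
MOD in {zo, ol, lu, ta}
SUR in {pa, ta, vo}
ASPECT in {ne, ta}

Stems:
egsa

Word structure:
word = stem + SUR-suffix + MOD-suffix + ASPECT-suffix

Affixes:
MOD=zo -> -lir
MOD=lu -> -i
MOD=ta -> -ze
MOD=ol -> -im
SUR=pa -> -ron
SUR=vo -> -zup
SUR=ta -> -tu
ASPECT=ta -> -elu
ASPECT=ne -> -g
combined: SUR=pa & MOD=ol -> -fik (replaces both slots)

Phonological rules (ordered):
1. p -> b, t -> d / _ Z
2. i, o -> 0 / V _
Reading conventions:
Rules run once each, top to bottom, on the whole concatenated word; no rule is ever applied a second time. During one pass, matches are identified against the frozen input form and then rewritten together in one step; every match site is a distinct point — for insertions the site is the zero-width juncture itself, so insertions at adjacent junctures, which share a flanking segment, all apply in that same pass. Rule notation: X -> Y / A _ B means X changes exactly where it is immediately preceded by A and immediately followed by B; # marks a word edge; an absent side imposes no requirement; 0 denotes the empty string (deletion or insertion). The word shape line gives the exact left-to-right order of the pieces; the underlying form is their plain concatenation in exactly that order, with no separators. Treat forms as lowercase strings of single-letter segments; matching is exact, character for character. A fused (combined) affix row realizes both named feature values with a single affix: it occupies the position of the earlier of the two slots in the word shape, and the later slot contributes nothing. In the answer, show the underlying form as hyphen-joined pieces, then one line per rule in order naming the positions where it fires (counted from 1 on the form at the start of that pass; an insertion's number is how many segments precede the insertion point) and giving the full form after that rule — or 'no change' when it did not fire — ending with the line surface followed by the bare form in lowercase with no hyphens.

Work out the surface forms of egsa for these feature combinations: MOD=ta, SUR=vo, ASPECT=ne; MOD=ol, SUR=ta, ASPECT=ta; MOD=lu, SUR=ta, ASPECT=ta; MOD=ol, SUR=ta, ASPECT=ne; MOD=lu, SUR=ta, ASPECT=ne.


cell MOD=ta, SUR=vo, ASPECT=ne:
underlying: egsa-zup-ze-g
1. p -> b, t -> d / _ Z: fires at position(s) 7: egsazubzeg
2. i, o -> 0 / V _: no change
surface: egsazubzeg

cell MOD=ol, SUR=ta, ASPECT=ta:
underlying: egsa-tu-im-elu
1. p -> b, t -> d / _ Z: no change
2. i, o -> 0 / V _: fires at position(s) 7: egsatumelu
surface: egsatumelu

cell MOD=lu, SUR=ta, ASPECT=ta:
underlying: egsa-tu-i-elu
1. p -> b, t -> d / _ Z: no change
2. i, o -> 0 / V _: fires at position(s) 7: egsatuelu
surface: egsatuelu

cell MOD=ol, SUR=ta, ASPECT=ne:
underlying: egsa-tu-im-g
1. p -> b, t -> d / _ Z: no change
2. i, o -> 0 / V _: fires at position(s) 7: egsatumg
surface: egsatumg

cell MOD=lu, SUR=ta, ASPECT=ne:
underlying: egsa-tu-i-g
1. p -> b, t -> d / _ Z: no change
2. i, o -> 0 / V _: fires at position(s) 7: egsatug
surface: egsatug


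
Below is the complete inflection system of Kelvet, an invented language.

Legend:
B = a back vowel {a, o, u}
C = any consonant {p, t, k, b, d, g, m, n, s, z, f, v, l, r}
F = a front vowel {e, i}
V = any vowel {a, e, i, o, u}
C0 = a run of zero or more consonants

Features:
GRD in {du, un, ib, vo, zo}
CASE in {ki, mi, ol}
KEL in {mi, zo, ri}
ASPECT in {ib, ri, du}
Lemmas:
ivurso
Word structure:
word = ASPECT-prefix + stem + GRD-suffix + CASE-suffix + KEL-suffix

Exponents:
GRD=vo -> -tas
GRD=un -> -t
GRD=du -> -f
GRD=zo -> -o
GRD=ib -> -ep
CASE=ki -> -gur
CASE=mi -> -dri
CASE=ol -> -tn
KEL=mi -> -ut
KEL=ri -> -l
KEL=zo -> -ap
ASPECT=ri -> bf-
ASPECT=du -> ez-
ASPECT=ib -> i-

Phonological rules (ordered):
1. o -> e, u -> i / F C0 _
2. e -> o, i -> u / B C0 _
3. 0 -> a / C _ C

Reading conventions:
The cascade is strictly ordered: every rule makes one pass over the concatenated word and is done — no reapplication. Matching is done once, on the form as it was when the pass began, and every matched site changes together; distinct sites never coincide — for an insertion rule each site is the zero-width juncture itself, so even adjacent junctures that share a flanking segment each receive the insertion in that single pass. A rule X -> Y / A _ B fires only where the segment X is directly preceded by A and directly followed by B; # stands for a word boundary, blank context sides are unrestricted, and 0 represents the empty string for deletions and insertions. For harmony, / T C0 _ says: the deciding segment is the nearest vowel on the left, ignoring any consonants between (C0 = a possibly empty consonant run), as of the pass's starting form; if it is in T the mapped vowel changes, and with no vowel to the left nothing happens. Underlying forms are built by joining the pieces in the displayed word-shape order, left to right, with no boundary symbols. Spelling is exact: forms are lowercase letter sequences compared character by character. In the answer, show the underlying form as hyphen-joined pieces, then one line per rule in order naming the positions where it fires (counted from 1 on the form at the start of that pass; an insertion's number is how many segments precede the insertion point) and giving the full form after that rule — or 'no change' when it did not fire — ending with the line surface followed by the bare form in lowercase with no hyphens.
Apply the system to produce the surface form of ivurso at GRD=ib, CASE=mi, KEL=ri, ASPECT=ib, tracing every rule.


underlying: i-ivurso-ep-dri-l
1. o -> e, u -> i / F C0 _: fires at position(s) 4: iivirsoepdril
2. e -> o, i -> u / B C0 _: fires at position(s) 8: iivirsoopdril
3. 0 -> a / C _ C: inserts after position(s) 5, 9, 10: iivirasoopadaril
surface: iivirasoopadaril


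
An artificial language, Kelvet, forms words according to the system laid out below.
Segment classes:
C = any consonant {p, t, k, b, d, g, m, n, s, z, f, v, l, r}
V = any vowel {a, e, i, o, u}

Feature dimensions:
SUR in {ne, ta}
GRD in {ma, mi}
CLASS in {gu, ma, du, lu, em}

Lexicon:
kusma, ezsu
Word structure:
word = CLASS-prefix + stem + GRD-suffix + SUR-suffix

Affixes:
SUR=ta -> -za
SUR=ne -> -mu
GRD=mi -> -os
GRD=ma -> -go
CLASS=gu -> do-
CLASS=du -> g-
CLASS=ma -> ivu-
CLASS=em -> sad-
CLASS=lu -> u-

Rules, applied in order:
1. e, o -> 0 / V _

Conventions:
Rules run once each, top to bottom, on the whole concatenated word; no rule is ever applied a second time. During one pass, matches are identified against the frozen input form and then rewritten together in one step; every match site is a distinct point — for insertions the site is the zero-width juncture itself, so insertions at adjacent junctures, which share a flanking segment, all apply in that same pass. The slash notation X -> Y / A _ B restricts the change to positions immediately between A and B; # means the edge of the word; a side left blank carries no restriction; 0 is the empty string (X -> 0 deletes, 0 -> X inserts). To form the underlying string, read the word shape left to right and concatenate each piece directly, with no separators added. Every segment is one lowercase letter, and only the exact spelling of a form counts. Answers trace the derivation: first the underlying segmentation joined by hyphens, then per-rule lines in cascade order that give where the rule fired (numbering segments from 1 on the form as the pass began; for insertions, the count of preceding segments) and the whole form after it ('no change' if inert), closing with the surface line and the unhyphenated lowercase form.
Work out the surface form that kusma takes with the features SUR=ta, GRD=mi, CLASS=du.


underlying: g-kusma-os-za
1. e, o -> 0 / V _: fires at position(s) 7: gkusmasza
surface: gkusmasza


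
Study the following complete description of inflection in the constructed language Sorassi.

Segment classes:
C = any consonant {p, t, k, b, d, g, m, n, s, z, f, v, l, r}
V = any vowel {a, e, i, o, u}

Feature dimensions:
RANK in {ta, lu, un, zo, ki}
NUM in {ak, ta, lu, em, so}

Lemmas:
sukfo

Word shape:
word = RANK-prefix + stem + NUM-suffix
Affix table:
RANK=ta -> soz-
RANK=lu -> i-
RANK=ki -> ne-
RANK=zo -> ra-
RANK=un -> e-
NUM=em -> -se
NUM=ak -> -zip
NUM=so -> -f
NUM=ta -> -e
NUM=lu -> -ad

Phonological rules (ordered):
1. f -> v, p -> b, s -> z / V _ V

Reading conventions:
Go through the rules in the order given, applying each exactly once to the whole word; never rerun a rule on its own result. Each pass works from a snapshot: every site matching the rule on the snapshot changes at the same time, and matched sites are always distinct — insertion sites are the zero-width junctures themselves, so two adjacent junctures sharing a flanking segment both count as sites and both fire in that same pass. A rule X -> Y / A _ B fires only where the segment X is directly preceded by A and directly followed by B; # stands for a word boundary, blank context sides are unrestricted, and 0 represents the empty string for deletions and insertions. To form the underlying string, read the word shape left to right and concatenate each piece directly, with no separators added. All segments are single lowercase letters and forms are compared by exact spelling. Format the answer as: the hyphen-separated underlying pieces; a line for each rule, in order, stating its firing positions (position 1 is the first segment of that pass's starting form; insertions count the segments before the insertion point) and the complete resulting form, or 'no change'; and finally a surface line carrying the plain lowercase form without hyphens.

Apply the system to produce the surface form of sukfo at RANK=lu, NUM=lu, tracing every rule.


underlying: i-sukfo-ad
1. f -> v, p -> b, s -> z / V _ V: fires at position(s) 2: izukfoad
surface: izukfoad


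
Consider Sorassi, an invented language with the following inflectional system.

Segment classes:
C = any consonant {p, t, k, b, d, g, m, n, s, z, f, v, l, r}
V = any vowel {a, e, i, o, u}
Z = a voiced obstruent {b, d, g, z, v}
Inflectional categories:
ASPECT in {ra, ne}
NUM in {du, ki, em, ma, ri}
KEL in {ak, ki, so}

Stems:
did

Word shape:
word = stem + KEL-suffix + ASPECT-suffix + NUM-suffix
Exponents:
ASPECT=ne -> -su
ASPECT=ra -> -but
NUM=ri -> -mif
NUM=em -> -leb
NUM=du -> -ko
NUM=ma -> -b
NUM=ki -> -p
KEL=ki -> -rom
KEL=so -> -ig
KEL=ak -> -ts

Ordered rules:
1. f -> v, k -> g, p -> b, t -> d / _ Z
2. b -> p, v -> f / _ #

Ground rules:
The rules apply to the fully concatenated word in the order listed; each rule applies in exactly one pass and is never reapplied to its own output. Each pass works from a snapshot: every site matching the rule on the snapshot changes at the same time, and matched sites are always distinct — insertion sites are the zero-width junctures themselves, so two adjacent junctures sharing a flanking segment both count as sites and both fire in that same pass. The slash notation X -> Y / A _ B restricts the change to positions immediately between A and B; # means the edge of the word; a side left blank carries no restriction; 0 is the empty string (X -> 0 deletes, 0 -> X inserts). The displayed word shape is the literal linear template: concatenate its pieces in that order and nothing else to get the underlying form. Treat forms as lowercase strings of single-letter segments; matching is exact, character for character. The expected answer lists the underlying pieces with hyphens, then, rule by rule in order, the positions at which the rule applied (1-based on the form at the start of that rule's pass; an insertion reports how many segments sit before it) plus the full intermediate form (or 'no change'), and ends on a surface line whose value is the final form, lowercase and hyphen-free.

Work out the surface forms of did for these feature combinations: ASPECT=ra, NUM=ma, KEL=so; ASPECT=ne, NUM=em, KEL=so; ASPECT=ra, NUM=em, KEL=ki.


cell ASPECT=ra, NUM=ma, KEL=so:
underlying: did-ig-but-b
1. f -> v, k -> g, p -> b, t -> d / _ Z: fires at position(s) 8: didigbudb
2. b -> p, v -> f / _ #: fires at position(s) 9: didigbudp
surface: didigbudp

cell ASPECT=ne, NUM=em, KEL=so:
underlying: did-ig-su-leb
1. f -> v, k -> g, p -> b, t -> d / _ Z: no change
2. b -> p, v -> f / _ #: fires at position(s) 10: didigsulep
surface: didigsulep

cell ASPECT=ra, NUM=em, KEL=ki:
underlying: did-rom-but-leb
1. f -> v, k -> g, p -> b, t -> d / _ Z: no change
2. b -> p, v -> f / _ #: fires at position(s) 12: didrombutlep
surface: didrombutlep


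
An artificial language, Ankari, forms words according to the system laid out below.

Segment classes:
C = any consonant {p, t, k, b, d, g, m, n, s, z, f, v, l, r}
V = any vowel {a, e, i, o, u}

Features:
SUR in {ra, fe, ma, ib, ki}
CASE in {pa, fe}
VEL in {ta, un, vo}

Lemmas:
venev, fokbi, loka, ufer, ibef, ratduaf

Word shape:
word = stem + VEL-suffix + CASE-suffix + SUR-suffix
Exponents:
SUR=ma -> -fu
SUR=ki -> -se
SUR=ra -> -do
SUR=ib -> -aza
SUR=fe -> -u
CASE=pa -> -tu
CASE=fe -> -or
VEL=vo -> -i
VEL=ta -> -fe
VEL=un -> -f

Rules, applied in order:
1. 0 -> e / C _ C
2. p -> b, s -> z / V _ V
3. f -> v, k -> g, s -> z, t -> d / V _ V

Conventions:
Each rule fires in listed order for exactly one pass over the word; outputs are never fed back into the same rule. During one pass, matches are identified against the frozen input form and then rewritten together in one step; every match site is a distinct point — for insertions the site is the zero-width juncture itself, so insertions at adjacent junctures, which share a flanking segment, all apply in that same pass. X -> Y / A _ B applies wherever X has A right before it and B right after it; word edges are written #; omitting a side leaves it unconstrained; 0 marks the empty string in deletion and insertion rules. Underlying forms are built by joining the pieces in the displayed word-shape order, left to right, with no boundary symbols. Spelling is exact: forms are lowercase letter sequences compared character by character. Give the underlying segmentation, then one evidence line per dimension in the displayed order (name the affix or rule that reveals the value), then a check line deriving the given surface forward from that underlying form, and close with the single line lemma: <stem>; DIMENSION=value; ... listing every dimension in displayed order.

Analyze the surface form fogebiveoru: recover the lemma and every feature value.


underlying: fokbi-fe-or-u
SUR=fe - signalled by the affix -u
CASE=fe - signalled by the affix -or
VEL=ta - signalled by the affix -fe
check: fokbifeoru -> fokebifeoru -> fokebifeoru -> fogebiveoru
lemma: fokbi; SUR=fe; CASE=fe; VEL=ta


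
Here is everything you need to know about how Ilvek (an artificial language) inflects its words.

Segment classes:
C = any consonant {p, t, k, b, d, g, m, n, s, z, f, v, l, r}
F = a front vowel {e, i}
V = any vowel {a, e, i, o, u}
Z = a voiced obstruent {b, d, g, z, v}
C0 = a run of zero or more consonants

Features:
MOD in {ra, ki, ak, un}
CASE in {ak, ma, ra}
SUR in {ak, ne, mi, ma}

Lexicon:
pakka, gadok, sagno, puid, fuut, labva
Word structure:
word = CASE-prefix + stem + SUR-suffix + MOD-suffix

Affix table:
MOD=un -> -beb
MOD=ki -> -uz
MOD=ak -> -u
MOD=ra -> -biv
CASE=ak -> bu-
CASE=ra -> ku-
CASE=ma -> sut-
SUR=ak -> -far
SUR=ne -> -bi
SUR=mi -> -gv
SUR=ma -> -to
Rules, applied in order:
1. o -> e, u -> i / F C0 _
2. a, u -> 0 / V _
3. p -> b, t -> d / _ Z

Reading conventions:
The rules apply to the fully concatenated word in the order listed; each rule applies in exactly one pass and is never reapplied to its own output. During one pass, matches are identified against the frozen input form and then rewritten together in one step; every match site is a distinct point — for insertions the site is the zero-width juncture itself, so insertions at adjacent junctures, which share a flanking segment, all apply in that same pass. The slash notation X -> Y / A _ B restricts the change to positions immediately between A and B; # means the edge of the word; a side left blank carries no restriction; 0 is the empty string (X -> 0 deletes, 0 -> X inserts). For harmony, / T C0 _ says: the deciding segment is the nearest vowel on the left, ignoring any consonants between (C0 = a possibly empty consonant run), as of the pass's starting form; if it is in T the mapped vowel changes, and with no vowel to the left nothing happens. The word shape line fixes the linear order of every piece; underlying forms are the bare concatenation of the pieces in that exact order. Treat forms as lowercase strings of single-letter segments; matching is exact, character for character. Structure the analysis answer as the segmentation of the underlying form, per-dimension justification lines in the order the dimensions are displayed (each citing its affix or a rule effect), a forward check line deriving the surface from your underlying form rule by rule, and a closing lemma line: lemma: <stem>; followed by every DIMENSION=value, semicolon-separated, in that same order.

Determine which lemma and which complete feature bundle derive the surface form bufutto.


underlying: bu-fuut-to-u
MOD=ak - signalled by the affix -u
CASE=ak - signalled by the affix bu-
SUR=ma - signalled by the affix -to
check: bufuuttou -> bufuuttou -> bufutto -> bufutto
lemma: fuut; MOD=ak; CASE=ak; SUR=ma


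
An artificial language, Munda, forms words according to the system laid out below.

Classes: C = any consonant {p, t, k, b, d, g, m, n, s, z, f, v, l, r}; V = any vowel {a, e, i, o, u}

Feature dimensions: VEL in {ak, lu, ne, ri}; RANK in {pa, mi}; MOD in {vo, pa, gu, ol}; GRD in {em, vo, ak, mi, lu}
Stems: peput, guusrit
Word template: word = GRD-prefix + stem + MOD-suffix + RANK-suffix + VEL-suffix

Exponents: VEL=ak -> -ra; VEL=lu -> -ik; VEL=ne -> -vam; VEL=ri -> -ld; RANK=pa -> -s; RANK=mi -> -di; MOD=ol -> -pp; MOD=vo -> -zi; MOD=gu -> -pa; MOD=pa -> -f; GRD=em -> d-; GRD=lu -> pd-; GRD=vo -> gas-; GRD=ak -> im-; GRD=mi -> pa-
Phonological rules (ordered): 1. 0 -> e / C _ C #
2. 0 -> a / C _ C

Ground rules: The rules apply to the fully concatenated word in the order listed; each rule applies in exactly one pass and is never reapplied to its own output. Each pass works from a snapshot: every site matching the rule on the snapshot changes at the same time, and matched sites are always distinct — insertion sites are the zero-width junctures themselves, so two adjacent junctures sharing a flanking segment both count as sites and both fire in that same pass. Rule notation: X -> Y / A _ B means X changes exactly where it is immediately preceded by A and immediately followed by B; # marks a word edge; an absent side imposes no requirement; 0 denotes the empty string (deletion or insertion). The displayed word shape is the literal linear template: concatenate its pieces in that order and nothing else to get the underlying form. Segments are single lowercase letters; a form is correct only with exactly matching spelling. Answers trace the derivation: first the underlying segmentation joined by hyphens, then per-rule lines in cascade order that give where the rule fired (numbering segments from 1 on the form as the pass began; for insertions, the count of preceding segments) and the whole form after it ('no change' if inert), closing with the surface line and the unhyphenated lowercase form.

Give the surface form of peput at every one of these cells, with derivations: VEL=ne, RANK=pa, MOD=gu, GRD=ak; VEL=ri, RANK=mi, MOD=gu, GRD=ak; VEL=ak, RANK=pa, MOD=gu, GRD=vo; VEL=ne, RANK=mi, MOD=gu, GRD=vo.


cell VEL=ne, RANK=pa, MOD=gu, GRD=ak:
underlying: im-peput-pa-s-vam
1. 0 -> e / C _ C #: no change
2. 0 -> a / C _ C: inserts after position(s) 2, 7, 10: imapeputapasavam
surface: imapeputapasavam

cell VEL=ri, RANK=mi, MOD=gu, GRD=ak:
underlying: im-peput-pa-di-ld
1. 0 -> e / C _ C #: inserts after position(s) 12: impeputpadiled
2. 0 -> a / C _ C: inserts after position(s) 2, 7: imapeputapadiled
surface: imapeputapadiled

cell VEL=ak, RANK=pa, MOD=gu, GRD=vo:
underlying: gas-peput-pa-s-ra
1. 0 -> e / C _ C #: no change
2. 0 -> a / C _ C: inserts after position(s) 3, 8, 11: gasapeputapasara
surface: gasapeputapasara

cell VEL=ne, RANK=mi, MOD=gu, GRD=vo:
underlying: gas-peput-pa-di-vam
1. 0 -> e / C _ C #: no change
2. 0 -> a / C _ C: inserts after position(s) 3, 8: gasapeputapadivam
surface: gasapeputapadivam


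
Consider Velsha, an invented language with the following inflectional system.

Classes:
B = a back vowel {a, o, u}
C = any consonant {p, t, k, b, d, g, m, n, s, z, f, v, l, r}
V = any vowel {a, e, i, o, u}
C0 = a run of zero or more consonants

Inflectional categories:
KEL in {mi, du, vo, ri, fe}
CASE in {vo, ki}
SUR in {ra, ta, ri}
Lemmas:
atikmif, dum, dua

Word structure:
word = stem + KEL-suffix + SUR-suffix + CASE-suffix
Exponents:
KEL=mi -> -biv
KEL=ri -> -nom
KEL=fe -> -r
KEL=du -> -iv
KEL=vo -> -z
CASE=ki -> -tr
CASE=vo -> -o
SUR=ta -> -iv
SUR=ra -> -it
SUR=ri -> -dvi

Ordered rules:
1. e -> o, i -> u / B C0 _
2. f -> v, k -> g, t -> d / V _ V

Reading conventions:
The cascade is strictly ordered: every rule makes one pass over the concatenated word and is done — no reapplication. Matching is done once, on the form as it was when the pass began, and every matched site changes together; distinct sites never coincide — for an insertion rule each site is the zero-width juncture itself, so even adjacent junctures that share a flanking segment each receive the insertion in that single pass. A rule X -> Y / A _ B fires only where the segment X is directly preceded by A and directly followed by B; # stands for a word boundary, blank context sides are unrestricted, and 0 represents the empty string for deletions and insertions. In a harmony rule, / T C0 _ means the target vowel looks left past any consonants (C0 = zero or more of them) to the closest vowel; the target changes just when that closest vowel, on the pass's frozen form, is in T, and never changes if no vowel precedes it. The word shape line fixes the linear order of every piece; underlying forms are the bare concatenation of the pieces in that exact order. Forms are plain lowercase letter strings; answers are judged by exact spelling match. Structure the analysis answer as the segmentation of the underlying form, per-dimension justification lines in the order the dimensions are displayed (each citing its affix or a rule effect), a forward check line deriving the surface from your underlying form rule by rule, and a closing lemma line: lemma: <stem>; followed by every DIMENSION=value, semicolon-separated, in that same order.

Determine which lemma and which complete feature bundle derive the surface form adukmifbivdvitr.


underlying: atikmif-biv-dvi-tr
KEL=mi - signalled by the affix -biv
CASE=ki - signalled by the affix -tr
SUR=ri - signalled by the affix -dvi
check: atikmifbivdvitr -> atukmifbivdvitr -> adukmifbivdvitr
lemma: atikmif; KEL=mi; CASE=ki; SUR=ri
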